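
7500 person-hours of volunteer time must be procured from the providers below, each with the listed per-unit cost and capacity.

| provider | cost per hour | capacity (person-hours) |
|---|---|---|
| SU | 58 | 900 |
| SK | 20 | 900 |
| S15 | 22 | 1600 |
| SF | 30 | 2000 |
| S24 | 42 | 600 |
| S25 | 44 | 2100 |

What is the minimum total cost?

248200

Cheapest first:
SK at 20: take all 900 person-hours — 6600 still needed.
S15 at 22: take all 1600 person-hours — 5000 still needed.
SF (30): use full 2000 — 3000 person-hours to go.
S24 (42): use full 600 — 2400 person-hours to go.
S25 at 44: take all 2100 person-hours — 300 still needed.
Take 300 from SU at 58 to finish.
Cost = 900×20 + 1600×22 + 2000×30 + 600×42 + 2100×44 + 300×58 = 248200.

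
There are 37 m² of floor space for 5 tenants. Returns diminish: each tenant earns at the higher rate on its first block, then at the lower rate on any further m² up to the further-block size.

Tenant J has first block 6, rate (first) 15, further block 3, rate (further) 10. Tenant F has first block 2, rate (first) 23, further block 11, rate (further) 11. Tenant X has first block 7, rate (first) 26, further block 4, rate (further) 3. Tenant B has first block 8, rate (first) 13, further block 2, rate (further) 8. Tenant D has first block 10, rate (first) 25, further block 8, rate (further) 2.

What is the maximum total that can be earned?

Rank every tier by rate: Tenant X/tier1 26 > Tenant D/tier1 25 > Tenant F/tier1 23 > Tenant J/tier1 15 > Tenant B/tier1 13 > Tenant F/tier2 11 > Tenant J/tier2 10 > Tenant B/tier2 8 > Tenant X/tier2 3 > Tenant D/tier2 2.
Tenant X/tier1 (26): +7 ; 30 left.
Fill Tenant D tier1 block (10 at 25) ; 20 left.
Fill Tenant F tier1 block (2 at 23) ; 18 left.
Tenant J tier1 at 15: fill all 6 ; 12 left.
Tenant B tier1 at 13: fill all 8 ; 4 left.
4 remain; put them into Tenant F tier2 at 11.
Total = 26×7 + 25×10 + 23×2 + 15×6 + 13×8 + 11×4 = 716.

716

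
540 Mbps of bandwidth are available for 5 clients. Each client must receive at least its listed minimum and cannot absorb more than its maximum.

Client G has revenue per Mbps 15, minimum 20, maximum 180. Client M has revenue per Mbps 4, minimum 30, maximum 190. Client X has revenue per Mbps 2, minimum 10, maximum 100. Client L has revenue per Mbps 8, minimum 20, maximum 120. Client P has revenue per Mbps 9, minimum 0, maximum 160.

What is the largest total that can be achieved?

5400

Meeting every minimum uses 20+30+10+20+0 = 80 Mbps, leaving 460.
Rank by revenue per Mbps: Client G 15 > Client P 9 > Client L 8 > Client M 4 > Client X 2.
Client G: +160 to 180 (cap) → 300 left.
Client P: +160 to 160 (cap) → 140 left.
Client L: +100 to 120 (cap) → 40 left.
Client M: +40 (room for 160) → 70. Pool exhausted.
Total = 15×180 + 4×70 + 2×10 + 8×120 + 9×160 = 5400.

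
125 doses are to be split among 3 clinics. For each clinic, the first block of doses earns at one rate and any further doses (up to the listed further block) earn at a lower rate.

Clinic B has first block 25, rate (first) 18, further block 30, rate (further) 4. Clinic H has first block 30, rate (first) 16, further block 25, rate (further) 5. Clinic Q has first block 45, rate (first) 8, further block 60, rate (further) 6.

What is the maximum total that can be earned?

Order all 6 blocks by rate: Clinic B/tier1 18 > Clinic H/tier1 16 > Clinic Q/tier1 8 > Clinic Q/tier2 6 > Clinic H/tier2 5 > Clinic B/tier2 4.
Clinic B/tier1 (18): +25 ; 100 left.
Clinic H tier1 at 16: fill all 30 ; 70 left.
Clinic Q/tier1 (8): +45 ; 25 left.
25 remain; put them into Clinic Q tier2 at 6.
Total = 18×25 + 16×30 + 8×45 + 6×25 = 1440.

1440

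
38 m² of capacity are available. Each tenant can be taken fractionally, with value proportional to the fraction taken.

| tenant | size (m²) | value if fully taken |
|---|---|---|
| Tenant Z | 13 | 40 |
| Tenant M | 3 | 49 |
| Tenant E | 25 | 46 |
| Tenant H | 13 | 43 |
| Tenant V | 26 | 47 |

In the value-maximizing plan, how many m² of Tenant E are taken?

9

Rank by value-to-size ratio: Tenant M 49/3≈16.3, Tenant H 43/13≈3.31, Tenant Z 40/13≈3.08, Tenant E 46/25≈1.84, Tenant V 47/26≈1.81.
Take all of Tenant M (3 m², value 49) — 35 m² left.
Tenant H: take in full, 13 m² for value 43 — 22 left.
All 13 m² of Tenant Z fit (value 40) — 9 remain.
Fill the last 9 m² with part of Tenant E: 9/25 of it earns 16.56.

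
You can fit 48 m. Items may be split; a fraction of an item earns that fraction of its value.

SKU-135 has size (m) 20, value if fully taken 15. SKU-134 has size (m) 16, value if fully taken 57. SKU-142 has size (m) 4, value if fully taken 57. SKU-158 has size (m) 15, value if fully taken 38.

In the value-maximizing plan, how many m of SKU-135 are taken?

Best value per unit of size first: SKU-142 57/4≈14.2, SKU-134 57/16≈3.56, SKU-158 38/15≈2.53, SKU-135 15/20≈0.75.
All 4 m of SKU-142 fit (value 57) → 44 remain.
Take all of SKU-134 (16 m, value 57) → 28 m left.
SKU-158: take in full, 15 m for value 38 → 13 left.
13 m left: a 13/20 share of SKU-135 gives 15×13/20 = 9.75.

13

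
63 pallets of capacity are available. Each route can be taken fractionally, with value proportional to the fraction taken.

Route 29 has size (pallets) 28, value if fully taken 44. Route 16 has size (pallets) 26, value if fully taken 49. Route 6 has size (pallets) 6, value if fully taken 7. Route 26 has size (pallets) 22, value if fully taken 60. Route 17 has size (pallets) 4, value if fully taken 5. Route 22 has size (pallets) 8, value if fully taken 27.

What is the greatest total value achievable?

Best value per unit of size first: Route 22 27/8≈3.38, Route 26 60/22≈2.73, Route 16 49/26≈1.88, Route 29 44/28≈1.57, Route 17 5/4≈1.25, Route 6 7/6≈1.17.
Take all of Route 22 (8 pallets, value 27) — 55 pallets left.
All 22 pallets of Route 26 fit (value 60) — 33 remain.
Route 16: take in full, 26 pallets for value 49 — 7 left.
Fill the last 7 pallets with part of Route 29: 7/28 of it earns 11.
Total value = 147.

147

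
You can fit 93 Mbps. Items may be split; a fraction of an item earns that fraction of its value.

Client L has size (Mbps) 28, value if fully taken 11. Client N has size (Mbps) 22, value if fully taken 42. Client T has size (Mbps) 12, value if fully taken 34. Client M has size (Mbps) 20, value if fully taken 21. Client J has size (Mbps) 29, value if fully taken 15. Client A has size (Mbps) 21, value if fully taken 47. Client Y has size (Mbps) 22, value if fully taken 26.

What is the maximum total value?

Sort by value density: Client T 34/12≈2.83, Client A 47/21≈2.24, Client N 42/22≈1.91, Client Y 26/22≈1.18, Client M 21/20≈1.05, Client J 15/29≈0.517, Client L 11/28≈0.393.
All 12 Mbps of Client T fit (value 34) → 81 remain.
All 21 Mbps of Client A fit (value 47) → 60 remain.
Client N: take in full, 22 Mbps for value 42 → 38 left.
Take all of Client Y (22 Mbps, value 26) → 16 Mbps left.
Only 16 Mbps remain; take 16/20 of Client M for value 21×16/20 = 16.8.
Total value = 165.8.

165.8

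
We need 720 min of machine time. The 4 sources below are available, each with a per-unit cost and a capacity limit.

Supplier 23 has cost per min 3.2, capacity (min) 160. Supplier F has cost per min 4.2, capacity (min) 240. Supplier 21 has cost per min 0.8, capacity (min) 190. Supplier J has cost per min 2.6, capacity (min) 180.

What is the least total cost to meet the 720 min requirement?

1930

Fill from the cheapest source first.
Take 190 from Supplier 21 at 0.8 → need 530 more.
Supplier J (2.6): use full 180 → 350 min to go.
Supplier 23 at 3.2: take all 160 min → 190 still needed.
Supplier F (4.2): take the remaining 190 → done.
Cost = 190×0.8 + 180×2.6 + 160×3.2 + 190×4.2 = 1930.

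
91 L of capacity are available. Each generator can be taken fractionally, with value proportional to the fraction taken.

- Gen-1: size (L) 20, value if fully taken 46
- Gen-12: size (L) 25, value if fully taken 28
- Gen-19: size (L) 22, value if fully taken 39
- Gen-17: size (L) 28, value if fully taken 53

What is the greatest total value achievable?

Best value per unit of size first: Gen-1 46/20≈2.3, Gen-17 53/28≈1.89, Gen-19 39/22≈1.77, Gen-12 28/25≈1.12.
All 20 L of Gen-1 fit (value 46) — 71 remain.
Gen-17: take in full, 28 L for value 53 — 43 left.
Take all of Gen-19 (22 L, value 39) — 21 L left.
Fill the last 21 L with part of Gen-12: 21/25 of it earns 23.52.
Total value = 161.52.

161.52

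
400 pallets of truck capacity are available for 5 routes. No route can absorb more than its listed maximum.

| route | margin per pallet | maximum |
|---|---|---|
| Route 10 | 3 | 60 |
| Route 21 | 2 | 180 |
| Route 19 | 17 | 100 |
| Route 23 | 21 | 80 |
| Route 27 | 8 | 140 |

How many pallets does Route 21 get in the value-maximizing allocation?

Order the routes by margin per pallet: Route 23 21 > Route 19 17 > Route 27 8 > Route 10 3 > Route 21 2.
Route 23 takes 80 to reach its cap of 80 ; 320 left.
Give Route 19 100 to hit its cap of 100 ; 220 left.
Route 27 takes 140 to reach its cap of 140 ; 80 left.
Route 10 takes 60 to reach its cap of 60 ; 20 left.
Route 21: +20 (room for 180) → 20. Pool exhausted.

20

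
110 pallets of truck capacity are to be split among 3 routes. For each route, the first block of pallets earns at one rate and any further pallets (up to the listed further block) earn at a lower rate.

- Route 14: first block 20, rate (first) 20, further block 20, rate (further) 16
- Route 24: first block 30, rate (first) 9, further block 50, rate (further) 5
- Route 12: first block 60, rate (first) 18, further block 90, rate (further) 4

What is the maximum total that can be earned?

1890

Rank every tier by rate: Route 14/T1 20 > Route 12/T1 18 > Route 14/T2 16 > Route 24/T1 9 > Route 24/T2 5 > Route 12/T2 4.
Route 14 T1 at 20: fill all 20 → 90 left.
Route 12 T1 at 18: fill all 60 → 30 left.
Fill Route 14 T2 block (20 at 16) → 10 left.
10 remain; put them into Route 24 T1 at 9.
Total = 20×20 + 18×60 + 16×20 + 9×10 = 1890.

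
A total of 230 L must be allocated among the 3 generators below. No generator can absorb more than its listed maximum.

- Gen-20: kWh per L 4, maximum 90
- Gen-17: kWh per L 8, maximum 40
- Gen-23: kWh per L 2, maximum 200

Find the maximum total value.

880

Rank by kWh per L: Gen-17 8 > Gen-20 4 > Gen-23 2.
Gen-17 takes 40 to reach its cap of 40 → 190 left.
Give Gen-20 90 to hit its cap of 90 → 100 left.
Gen-23: +100 (room for 200) → 100. Pool exhausted.
Total = 4×90 + 8×40 + 2×100 = 880.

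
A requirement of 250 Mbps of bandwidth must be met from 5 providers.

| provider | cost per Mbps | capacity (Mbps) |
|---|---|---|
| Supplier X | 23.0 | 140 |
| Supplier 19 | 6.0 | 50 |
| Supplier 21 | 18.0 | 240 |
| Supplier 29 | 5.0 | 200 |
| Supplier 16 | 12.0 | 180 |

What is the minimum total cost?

1300

Use providers in increasing cost order.
Take 200 from Supplier 29 at 5.0 ; need 50 more.
Take 50 from Supplier 19 at 6.0 ; need 0 more.
Supplier 16, Supplier 21, Supplier X: unused.
Cost = 200×5.0 + 50×6.0 = 1300.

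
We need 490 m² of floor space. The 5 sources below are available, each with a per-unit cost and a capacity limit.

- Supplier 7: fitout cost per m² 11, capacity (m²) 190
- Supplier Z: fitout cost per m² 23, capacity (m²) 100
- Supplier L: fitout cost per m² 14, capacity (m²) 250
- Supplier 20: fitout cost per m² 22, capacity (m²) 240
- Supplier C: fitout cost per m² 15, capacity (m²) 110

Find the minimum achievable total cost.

Cheapest first:
Supplier 7 at 11: take all 190 m² ; 300 still needed.
Supplier L (14): use full 250 ; 50 m² to go.
Take 50 from Supplier C at 15 to finish.
Supplier 20, Supplier Z: unused.
Cost = 190×11 + 250×14 + 50×15 = 6340.

6340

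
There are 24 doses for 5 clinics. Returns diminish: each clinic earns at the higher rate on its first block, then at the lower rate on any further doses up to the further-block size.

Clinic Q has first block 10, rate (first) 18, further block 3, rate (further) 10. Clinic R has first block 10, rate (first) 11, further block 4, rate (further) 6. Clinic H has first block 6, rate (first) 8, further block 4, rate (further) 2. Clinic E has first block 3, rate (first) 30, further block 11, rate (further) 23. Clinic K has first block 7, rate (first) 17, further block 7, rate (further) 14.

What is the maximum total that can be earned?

523

Rank every tier by rate: Clinic E/first 30 > Clinic E/second 23 > Clinic Q/first 18 > Clinic K/first 17 > Clinic K/second 14 > Clinic R/first 11 > Clinic Q/second 10 > Clinic H/first 8 > Clinic R/second 6 > Clinic H/second 2.
Clinic E first at 30: fill all 3 — 21 left.
Clinic E/second (23): +11 — 10 left.
Clinic Q/first (18): +10 — 0 left.
Total = 30×3 + 23×11 + 18×10 = 523.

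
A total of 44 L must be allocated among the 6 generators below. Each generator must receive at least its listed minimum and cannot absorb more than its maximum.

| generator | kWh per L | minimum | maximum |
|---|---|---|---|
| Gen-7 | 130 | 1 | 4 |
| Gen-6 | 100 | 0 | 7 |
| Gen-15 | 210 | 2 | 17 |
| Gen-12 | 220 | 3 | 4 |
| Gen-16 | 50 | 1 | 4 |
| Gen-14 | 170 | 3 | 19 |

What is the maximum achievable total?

8120

Meeting every minimum uses 1+0+2+3+1+3 = 10 L, leaving 34.
Order the generators by kWh per L: Gen-12 220 > Gen-15 210 > Gen-14 170 > Gen-7 130 > Gen-6 100 > Gen-16 50.
Give Gen-12 1 more to hit its cap of 4 ; 33 left.
Give Gen-15 15 more to hit its cap of 17 ; 18 left.
Gen-14 takes 16 more to reach its cap of 19 ; 2 left.
Gen-7 has room for 3 more but only 2 remain, so it gets 3.
Total = 130×3 + 210×17 + 220×4 + 50×1 + 170×19 = 8120.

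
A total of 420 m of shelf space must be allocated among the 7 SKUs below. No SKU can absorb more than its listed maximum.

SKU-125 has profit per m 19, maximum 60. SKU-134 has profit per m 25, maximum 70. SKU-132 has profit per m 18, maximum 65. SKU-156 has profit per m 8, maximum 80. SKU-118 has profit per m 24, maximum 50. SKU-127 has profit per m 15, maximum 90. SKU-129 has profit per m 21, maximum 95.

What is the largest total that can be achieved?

8455

Rank by profit per m: SKU-134 25 > SKU-118 24 > SKU-129 21 > SKU-125 19 > SKU-132 18 > SKU-127 15 > SKU-156 8.
SKU-134: +70 to 70 (cap) — 350 left.
Give SKU-118 50 to hit its cap of 50 — 300 left.
SKU-129: +95 to 95 (cap) — 205 left.
SKU-125 takes 60 to reach its cap of 60 — 145 left.
SKU-132: +65 to 65 (cap) — 80 left.
Only 80 left; SKU-127 takes them to reach 80.
Total = 19×60 + 25×70 + 18×65 + 24×50 + 15×80 + 21×95 = 8455.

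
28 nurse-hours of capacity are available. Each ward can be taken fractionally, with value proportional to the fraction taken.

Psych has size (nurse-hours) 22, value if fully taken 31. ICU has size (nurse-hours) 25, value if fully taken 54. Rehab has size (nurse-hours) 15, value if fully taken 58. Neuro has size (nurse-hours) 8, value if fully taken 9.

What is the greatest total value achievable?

86.08

Sort by value density: Rehab 58/15≈3.87, ICU 54/25≈2.16, Psych 31/22≈1.41, Neuro 9/8≈1.12.
Take all of Rehab (15 nurse-hours, value 58) ; 13 nurse-hours left.
13 nurse-hours left: a 13/25 share of ICU gives 54×13/25 = 28.08.
Total value = 86.08.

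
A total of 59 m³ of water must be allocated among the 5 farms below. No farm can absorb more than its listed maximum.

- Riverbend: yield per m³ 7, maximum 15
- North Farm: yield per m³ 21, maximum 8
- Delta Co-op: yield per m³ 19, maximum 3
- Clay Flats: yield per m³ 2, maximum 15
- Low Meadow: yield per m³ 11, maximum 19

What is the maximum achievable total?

567

Rank by yield per m³: North Farm 21 > Delta Co-op 19 > Low Meadow 11 > Riverbend 7 > Clay Flats 2.
North Farm: +8 to 8 (cap) — 51 left.
Give Delta Co-op 3 to hit its cap of 3 — 48 left.
Low Meadow takes 19 to reach its cap of 19 — 29 left.
Riverbend: +15 to 15 (cap) — 14 left.
Clay Flats: +14 (room for 15) → 14. Pool exhausted.
Total = 7×15 + 21×8 + 19×3 + 2×14 + 11×19 = 567.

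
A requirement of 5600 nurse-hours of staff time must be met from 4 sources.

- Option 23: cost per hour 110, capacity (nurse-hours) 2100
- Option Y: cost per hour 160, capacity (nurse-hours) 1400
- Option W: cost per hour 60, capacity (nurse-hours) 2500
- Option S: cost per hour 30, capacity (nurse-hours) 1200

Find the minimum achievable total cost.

Cheapest first:
Take 1200 from Option S at 30 — need 4400 more.
Option W (60): use full 2500 — 1900 nurse-hours to go.
Take 1900 from Option 23 at 110 to finish.
Option Y: unused.
Cost = 1200×30 + 2500×60 + 1900×110 = 395000.

395000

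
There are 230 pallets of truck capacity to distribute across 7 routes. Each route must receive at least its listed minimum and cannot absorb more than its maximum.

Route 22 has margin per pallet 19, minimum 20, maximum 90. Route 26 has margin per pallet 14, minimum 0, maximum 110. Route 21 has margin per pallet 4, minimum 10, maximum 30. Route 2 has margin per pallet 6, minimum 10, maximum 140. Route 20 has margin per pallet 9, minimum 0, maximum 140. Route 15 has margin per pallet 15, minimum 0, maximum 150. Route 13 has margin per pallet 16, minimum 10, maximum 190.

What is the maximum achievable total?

3730

Meeting every minimum uses 20+0+10+10+0+0+10 = 50 pallets, leaving 180.
Order the routes by margin per pallet: Route 22 19 > Route 13 16 > Route 15 15 > Route 26 14 > Route 20 9 > Route 2 6 > Route 21 4.
Route 22 takes 70 more to reach its cap of 90 ; 110 left.
Route 13: +110 (room for 180) → 120. Pool exhausted.
Total = 19×90 + 4×10 + 6×10 + 16×120 = 3730.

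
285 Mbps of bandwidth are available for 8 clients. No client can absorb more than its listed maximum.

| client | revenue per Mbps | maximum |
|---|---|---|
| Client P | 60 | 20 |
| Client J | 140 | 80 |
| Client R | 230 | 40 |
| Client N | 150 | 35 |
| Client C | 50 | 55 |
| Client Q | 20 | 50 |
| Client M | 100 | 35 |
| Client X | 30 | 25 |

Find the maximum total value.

Rank by revenue per Mbps: Client R 230 > Client N 150 > Client J 140 > Client M 100 > Client P 60 > Client C 50 > Client X 30 > Client Q 20.
Client R takes 40 to reach its cap of 40 ; 245 left.
Client N takes 35 to reach its cap of 35 ; 210 left.
Client J: +80 to 80 (cap) ; 130 left.
Client M: +35 to 35 (cap) ; 95 left.
Client P: +20 to 20 (cap) ; 75 left.
Client C takes 55 to reach its cap of 55 ; 20 left.
Only 20 left; Client X takes them to reach 20.
Total = 60×20 + 140×80 + 230×40 + 150×35 + 50×55 + 100×35 + 30×20 = 33700.

33700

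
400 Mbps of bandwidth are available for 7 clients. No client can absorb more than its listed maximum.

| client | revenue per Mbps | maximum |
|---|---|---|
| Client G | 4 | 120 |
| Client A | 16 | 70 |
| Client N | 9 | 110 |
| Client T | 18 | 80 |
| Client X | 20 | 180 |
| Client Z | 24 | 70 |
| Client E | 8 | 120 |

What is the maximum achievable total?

7840

Rank by revenue per Mbps: Client Z 24 > Client X 20 > Client T 18 > Client A 16 > Client N 9 > Client E 8 > Client G 4.
Client Z takes 70 to reach its cap of 70 → 330 left.
Client X takes 180 to reach its cap of 180 → 150 left.
Client T: +80 to 80 (cap) → 70 left.
Client A takes 70 to reach its cap of 70 → 0 left.
Total = 16×70 + 18×80 + 20×180 + 24×70 = 7840.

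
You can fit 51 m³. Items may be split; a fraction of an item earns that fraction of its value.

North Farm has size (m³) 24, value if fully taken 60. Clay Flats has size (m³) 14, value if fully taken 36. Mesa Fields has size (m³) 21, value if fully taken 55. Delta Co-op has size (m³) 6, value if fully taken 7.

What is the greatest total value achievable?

131

Rank by value-to-size ratio: Mesa Fields 55/21≈2.62, Clay Flats 36/14≈2.57, North Farm 60/24≈2.5, Delta Co-op 7/6≈1.17.
All 21 m³ of Mesa Fields fit (value 55) → 30 remain.
Take all of Clay Flats (14 m³, value 36) → 16 m³ left.
16 m³ left: a 16/24 share of North Farm gives 60×16/24 = 40.
Total value = 131.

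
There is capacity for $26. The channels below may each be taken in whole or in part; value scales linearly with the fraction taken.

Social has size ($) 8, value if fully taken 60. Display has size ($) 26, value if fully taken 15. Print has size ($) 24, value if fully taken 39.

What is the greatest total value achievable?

Rank by value-to-size ratio: Social 60/8≈7.5, Print 39/24≈1.62, Display 15/26≈0.577.
Social: take in full, 8 $ for value 60 — 18 left.
18 $ left: a 18/24 share of Print gives 39×18/24 = 29.25.
Total value = 89.25.

89.25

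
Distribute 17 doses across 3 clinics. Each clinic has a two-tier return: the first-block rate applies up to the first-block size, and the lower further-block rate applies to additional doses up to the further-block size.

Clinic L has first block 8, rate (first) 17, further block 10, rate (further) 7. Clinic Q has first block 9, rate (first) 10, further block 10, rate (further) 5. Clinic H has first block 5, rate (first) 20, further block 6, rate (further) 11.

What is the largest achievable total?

280

Rank every tier by rate: Clinic H/first 20 > Clinic L/first 17 > Clinic H/second 11 > Clinic Q/first 10 > Clinic L/second 7 > Clinic Q/second 5.
Clinic H/first (20): +5 ; 12 left.
Fill Clinic L first block (8 at 17) ; 4 left.
Clinic H second at 11: only 4 left, fill 4.
Total = 20×5 + 17×8 + 11×4 = 280.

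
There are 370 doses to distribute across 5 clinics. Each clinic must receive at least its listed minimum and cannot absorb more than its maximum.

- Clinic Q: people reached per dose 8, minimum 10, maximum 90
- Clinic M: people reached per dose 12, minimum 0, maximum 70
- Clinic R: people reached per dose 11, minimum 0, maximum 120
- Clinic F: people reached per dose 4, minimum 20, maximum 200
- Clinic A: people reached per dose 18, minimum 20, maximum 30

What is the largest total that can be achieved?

Meeting every minimum uses 10+0+0+20+20 = 50 doses, leaving 320.
Order the clinics by people reached per dose: Clinic A 18 > Clinic M 12 > Clinic R 11 > Clinic Q 8 > Clinic F 4.
Give Clinic A 10 more to hit its cap of 30 ; 310 left.
Clinic M: +70 to 70 (cap) ; 240 left.
Clinic R takes 120 more to reach its cap of 120 ; 120 left.
Give Clinic Q 80 more to hit its cap of 90 ; 40 left.
Clinic F: +40 (room for 180) → 60. Pool exhausted.
Total = 8×90 + 12×70 + 11×120 + 4×60 + 18×30 = 3660.

3660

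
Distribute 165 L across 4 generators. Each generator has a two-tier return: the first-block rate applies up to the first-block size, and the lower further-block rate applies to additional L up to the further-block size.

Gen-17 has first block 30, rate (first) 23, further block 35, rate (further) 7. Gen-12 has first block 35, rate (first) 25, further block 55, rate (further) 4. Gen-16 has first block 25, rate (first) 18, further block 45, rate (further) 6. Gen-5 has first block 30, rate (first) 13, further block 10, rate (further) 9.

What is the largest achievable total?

Treat each block as its own option and order by rate: Gen-12/tier1 25 > Gen-17/tier1 23 > Gen-16/tier1 18 > Gen-5/tier1 13 > Gen-5/tier2 9 > Gen-17/tier2 7 > Gen-16/tier2 6 > Gen-12/tier2 4.
Fill Gen-12 tier1 block (35 at 25) — 130 left.
Gen-17 tier1 at 23: fill all 30 — 100 left.
Fill Gen-16 tier1 block (25 at 18) — 75 left.
Fill Gen-5 tier1 block (30 at 13) — 45 left.
Gen-5 tier2 at 9: fill all 10 — 35 left.
Gen-17 tier2 at 7: fill all 35 — 0 left.
Total = 25×35 + 23×30 + 18×25 + 13×30 + 9×10 + 7×35 = 2740.

2740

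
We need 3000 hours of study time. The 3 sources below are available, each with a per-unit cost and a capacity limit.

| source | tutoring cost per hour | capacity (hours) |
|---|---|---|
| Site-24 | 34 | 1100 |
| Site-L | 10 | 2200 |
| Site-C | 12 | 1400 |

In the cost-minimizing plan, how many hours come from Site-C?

Use sources in increasing cost order.
Site-L at 10: take all 2200 hours — 800 still needed.
Take 800 from Site-C at 12 to finish.
Site-24: unused.

800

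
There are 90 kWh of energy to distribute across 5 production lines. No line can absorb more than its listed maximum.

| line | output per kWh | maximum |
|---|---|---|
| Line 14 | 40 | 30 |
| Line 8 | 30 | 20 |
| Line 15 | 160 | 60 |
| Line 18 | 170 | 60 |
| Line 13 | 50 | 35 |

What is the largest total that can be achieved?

Order the production lines by output per kWh: Line 18 170 > Line 15 160 > Line 13 50 > Line 14 40 > Line 8 30.
Line 18 takes 60 to reach its cap of 60 → 30 left.
Line 15: +30 (room for 60) → 30. Pool exhausted.
Total = 160×30 + 170×60 = 15000.

15000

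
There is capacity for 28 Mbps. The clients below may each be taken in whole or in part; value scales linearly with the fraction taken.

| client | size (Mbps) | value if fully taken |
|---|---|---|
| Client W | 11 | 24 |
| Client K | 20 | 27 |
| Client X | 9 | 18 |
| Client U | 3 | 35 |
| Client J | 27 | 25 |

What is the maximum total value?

Sort by value density: Client U 35/3≈11.7, Client W 24/11≈2.18, Client X 18/9≈2, Client K 27/20≈1.35, Client J 25/27≈0.926.
Client U: take in full, 3 Mbps for value 35 → 25 left.
Client W: take in full, 11 Mbps for value 24 → 14 left.
All 9 Mbps of Client X fit (value 18) → 5 remain.
5 Mbps left: a 5/20 share of Client K gives 27×5/20 = 6.75.
Total value = 83.75.

83.75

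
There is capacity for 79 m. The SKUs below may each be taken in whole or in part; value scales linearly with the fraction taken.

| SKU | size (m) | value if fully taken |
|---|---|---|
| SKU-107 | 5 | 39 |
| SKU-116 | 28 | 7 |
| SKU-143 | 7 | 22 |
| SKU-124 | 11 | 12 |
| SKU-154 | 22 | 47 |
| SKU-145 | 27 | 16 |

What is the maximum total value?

Sort by value density: SKU-107 39/5≈7.8, SKU-143 22/7≈3.14, SKU-154 47/22≈2.14, SKU-124 12/11≈1.09, SKU-145 16/27≈0.593, SKU-116 7/28≈0.25.
SKU-107: take in full, 5 m for value 39 ; 74 left.
SKU-143: take in full, 7 m for value 22 ; 67 left.
All 22 m of SKU-154 fit (value 47) ; 45 remain.
Take all of SKU-124 (11 m, value 12) ; 34 m left.
SKU-145: take in full, 27 m for value 16 ; 7 left.
Fill the last 7 m with part of SKU-116: 7/28 of it earns 1.75.
Total value = 137.75.

137.75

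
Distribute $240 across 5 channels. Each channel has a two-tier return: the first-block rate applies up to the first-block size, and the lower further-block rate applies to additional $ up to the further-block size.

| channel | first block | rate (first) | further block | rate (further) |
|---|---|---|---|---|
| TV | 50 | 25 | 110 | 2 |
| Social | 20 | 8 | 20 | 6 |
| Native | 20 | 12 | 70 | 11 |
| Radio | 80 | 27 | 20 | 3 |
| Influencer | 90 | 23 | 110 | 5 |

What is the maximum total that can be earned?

Order all 10 blocks by rate: Radio/tier1 27 > TV/tier1 25 > Influencer/tier1 23 > Native/tier1 12 > Native/tier2 11 > Social/tier1 8 > Social/tier2 6 > Influencer/tier2 5 > Radio/tier2 3 > TV/tier2 2.
Radio tier1 at 27: fill all 80 — 160 left.
TV tier1 at 25: fill all 50 — 110 left.
Influencer/tier1 (23): +90 — 20 left.
Native/tier1 (12): +20 — 0 left.
Total = 27×80 + 25×50 + 23×90 + 12×20 = 5720.

5720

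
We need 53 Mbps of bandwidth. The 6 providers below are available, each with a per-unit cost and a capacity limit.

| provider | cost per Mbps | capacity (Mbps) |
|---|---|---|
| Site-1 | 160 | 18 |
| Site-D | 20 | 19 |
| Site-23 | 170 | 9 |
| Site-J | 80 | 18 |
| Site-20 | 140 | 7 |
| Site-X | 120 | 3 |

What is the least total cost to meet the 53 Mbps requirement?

Cheapest first:
Take 19 from Site-D at 20 — need 34 more.
Take 18 from Site-J at 80 — need 16 more.
Take 3 from Site-X at 120 — need 13 more.
Site-20 at 140: take all 7 Mbps — 6 still needed.
Site-1 at 160: take 6 of its 18 — requirement met.
Site-23: unused.
Cost = 19×20 + 18×80 + 3×120 + 7×140 + 6×160 = 4120.

4120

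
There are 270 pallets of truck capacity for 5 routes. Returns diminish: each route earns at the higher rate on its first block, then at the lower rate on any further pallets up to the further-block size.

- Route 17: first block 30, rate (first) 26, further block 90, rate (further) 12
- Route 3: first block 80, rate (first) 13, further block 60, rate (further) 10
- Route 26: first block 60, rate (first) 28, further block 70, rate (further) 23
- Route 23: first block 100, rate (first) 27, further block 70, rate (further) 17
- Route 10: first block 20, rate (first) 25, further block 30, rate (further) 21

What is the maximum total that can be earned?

7040

Treat each block as its own option and order by rate: Route 26/first 28 > Route 23/first 27 > Route 17/first 26 > Route 10/first 25 > Route 26/second 23 > Route 10/second 21 > Route 23/second 17 > Route 3/first 13 > Route 17/second 12 > Route 3/second 10.
Fill Route 26 first block (60 at 28) ; 210 left.
Route 23 first at 27: fill all 100 ; 110 left.
Fill Route 17 first block (30 at 26) ; 80 left.
Fill Route 10 first block (20 at 25) ; 60 left.
60 remain; put them into Route 26 second at 23.
Total = 28×60 + 27×100 + 26×30 + 25×20 + 23×60 = 7040.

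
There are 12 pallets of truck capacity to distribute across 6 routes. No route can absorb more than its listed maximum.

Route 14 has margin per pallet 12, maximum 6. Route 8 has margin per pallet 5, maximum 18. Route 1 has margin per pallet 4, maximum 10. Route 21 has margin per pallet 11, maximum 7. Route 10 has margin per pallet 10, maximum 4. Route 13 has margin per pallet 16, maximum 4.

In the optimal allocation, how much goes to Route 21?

Rank by margin per pallet: Route 13 16 > Route 14 12 > Route 21 11 > Route 10 10 > Route 8 5 > Route 1 4.
Give Route 13 4 to hit its cap of 4 ; 8 left.
Route 14 takes 6 to reach its cap of 6 ; 2 left.
Route 21: +2 (room for 7) → 2. Pool exhausted.

2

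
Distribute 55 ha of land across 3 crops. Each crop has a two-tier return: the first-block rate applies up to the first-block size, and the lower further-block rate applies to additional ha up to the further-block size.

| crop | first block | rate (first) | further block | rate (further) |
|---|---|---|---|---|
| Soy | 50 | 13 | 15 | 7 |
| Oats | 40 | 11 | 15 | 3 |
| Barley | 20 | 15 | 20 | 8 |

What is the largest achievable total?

755

Treat each block as its own option and order by rate: Barley/T1 15 > Soy/T1 13 > Oats/T1 11 > Barley/T2 8 > Soy/T2 7 > Oats/T2 3.
Barley/T1 (15): +20 ; 35 left.
Soy T1 at 13: only 35 left, fill 35.
Total = 15×20 + 13×35 = 755.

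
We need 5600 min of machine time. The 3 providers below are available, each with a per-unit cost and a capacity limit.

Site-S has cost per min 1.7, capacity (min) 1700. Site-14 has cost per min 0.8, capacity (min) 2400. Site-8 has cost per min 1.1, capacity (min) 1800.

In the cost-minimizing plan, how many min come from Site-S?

Fill from the cheapest provider first.
Take 2400 from Site-14 at 0.8 → need 3200 more.
Site-8 at 1.1: take all 1800 min → 1400 still needed.
Take 1400 from Site-S at 1.7 to finish.

1400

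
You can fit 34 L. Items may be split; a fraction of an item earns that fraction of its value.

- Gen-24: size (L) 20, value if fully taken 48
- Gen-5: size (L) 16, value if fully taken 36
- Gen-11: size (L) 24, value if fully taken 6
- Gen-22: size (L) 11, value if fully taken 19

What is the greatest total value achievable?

Best value per unit of size first: Gen-24 48/20≈2.4, Gen-5 36/16≈2.25, Gen-22 19/11≈1.73, Gen-11 6/24≈0.25.
Gen-24: take in full, 20 L for value 48 → 14 left.
14 L left: a 14/16 share of Gen-5 gives 36×14/16 = 31.5.
Total value = 79.5.

79.5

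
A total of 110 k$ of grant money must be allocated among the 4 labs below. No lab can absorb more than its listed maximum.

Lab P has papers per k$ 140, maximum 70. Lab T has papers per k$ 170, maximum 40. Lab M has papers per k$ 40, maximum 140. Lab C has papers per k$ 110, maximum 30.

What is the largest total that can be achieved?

16600

Highest papers per k$ first: Lab T 170 > Lab P 140 > Lab C 110 > Lab M 40.
Lab T takes 40 to reach its cap of 40 ; 70 left.
Give Lab P 70 to hit its cap of 70 ; 0 left.
Total = 140×70 + 170×40 = 16600.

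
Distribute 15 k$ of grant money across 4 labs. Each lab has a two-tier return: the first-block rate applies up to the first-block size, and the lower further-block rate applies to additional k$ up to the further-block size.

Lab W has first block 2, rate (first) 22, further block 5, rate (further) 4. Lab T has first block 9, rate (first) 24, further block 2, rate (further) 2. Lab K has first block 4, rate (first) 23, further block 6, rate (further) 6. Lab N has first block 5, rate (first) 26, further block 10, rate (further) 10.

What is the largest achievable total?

Rank every tier by rate: Lab N/first 26 > Lab T/first 24 > Lab K/first 23 > Lab W/first 22 > Lab N/second 10 > Lab K/second 6 > Lab W/second 4 > Lab T/second 2.
Lab N/first (26): +5 → 10 left.
Lab T first at 24: fill all 9 → 1 left.
1 remain; put them into Lab K first at 23.
Total = 26×5 + 24×9 + 23×1 = 369.

369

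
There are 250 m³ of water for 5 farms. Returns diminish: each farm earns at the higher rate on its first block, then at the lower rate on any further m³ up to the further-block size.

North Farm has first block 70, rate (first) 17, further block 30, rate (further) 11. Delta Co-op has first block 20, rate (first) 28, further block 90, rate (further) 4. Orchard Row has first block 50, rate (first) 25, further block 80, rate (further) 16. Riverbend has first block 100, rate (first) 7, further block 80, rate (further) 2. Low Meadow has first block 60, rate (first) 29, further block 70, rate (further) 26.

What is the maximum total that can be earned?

Treat each block as its own option and order by rate: Low Meadow/first 29 > Delta Co-op/first 28 > Low Meadow/second 26 > Orchard Row/first 25 > North Farm/first 17 > Orchard Row/second 16 > North Farm/second 11 > Riverbend/first 7 > Delta Co-op/second 4 > Riverbend/second 2.
Low Meadow first at 29: fill all 60 ; 190 left.
Delta Co-op/first (28): +20 ; 170 left.
Fill Low Meadow second block (70 at 26) ; 100 left.
Orchard Row first at 25: fill all 50 ; 50 left.
North Farm first at 17: only 50 left, fill 50.
Total = 29×60 + 28×20 + 26×70 + 25×50 + 17×50 = 6220.

6220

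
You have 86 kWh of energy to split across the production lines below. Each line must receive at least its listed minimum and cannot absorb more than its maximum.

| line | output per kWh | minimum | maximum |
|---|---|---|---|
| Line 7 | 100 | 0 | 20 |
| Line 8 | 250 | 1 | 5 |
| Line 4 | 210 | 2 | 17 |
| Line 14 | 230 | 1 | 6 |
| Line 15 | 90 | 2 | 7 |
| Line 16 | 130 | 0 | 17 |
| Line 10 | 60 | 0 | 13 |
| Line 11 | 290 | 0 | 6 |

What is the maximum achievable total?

13260

Meeting every minimum uses 0+1+2+1+2+0+0+0 = 6 kWh, leaving 80.
Order the production lines by output per kWh: Line 11 290 > Line 8 250 > Line 14 230 > Line 4 210 > Line 16 130 > Line 7 100 > Line 15 90 > Line 10 60.
Line 11: +6 to 6 (cap) — 74 left.
Give Line 8 4 more to hit its cap of 5 — 70 left.
Give Line 14 5 more to hit its cap of 6 — 65 left.
Line 4: +15 to 17 (cap) — 50 left.
Give Line 16 17 more to hit its cap of 17 — 33 left.
Give Line 7 20 more to hit its cap of 20 — 13 left.
Line 15 takes 5 more to reach its cap of 7 — 8 left.
Line 10 has room for 13 more but only 8 remain, so it gets 8.
Total = 100×20 + 250×5 + 210×17 + 230×6 + 90×7 + 130×17 + 60×8 + 290×6 = 13260.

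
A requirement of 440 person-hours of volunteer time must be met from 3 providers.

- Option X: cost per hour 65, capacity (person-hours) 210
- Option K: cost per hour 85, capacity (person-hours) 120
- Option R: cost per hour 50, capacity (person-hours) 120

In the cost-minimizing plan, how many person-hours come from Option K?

Fill from the cheapest provider first.
Take 120 from Option R at 50 → need 320 more.
Take 210 from Option X at 65 → need 110 more.
Take 110 from Option K at 85 to finish.

110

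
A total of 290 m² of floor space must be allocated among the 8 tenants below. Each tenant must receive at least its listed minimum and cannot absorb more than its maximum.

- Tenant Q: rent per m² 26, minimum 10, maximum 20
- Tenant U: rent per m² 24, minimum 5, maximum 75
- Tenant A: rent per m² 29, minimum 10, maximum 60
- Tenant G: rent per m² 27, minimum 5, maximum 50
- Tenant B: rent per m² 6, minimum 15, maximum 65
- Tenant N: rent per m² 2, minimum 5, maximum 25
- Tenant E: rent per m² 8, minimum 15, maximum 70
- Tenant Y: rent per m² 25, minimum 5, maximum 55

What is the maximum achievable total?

6885

Meeting every minimum uses 10+5+10+5+15+5+15+5 = 70 m², leaving 220.
Highest rent per m² first: Tenant A 29 > Tenant G 27 > Tenant Q 26 > Tenant Y 25 > Tenant U 24 > Tenant E 8 > Tenant B 6 > Tenant N 2.
Tenant A takes 50 more to reach its cap of 60 → 170 left.
Tenant G takes 45 more to reach its cap of 50 → 125 left.
Tenant Q takes 10 more to reach its cap of 20 → 115 left.
Give Tenant Y 50 more to hit its cap of 55 → 65 left.
Tenant U has room for 70 more but only 65 remain, so it gets 70.
Total = 26×20 + 24×70 + 29×60 + 27×50 + 6×15 + 2×5 + 8×15 + 25×55 = 6885.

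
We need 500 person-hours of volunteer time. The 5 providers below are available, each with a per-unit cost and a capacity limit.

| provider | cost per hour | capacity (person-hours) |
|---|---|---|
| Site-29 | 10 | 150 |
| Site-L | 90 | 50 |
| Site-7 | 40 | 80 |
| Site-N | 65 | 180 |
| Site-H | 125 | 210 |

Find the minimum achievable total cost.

Use providers in increasing cost order.
Site-29 (10): use full 150 ; 350 person-hours to go.
Site-7 (40): use full 80 ; 270 person-hours to go.
Site-N at 65: take all 180 person-hours ; 90 still needed.
Site-L (90): use full 50 ; 40 person-hours to go.
Site-H at 125: take 40 of its 210 ; requirement met.
Cost = 150×10 + 80×40 + 180×65 + 50×90 + 40×125 = 25900.

25900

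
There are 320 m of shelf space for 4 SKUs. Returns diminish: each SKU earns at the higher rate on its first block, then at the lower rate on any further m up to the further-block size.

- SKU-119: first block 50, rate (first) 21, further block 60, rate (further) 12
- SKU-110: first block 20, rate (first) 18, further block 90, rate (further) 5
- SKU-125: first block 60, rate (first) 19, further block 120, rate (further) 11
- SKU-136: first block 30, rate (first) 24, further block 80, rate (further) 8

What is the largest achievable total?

5090

Order all 8 blocks by rate: SKU-136/T1 24 > SKU-119/T1 21 > SKU-125/T1 19 > SKU-110/T1 18 > SKU-119/T2 12 > SKU-125/T2 11 > SKU-136/T2 8 > SKU-110/T2 5.
Fill SKU-136 T1 block (30 at 24) → 290 left.
Fill SKU-119 T1 block (50 at 21) → 240 left.
SKU-125/T1 (19): +60 → 180 left.
SKU-110/T1 (18): +20 → 160 left.
SKU-119/T2 (12): +60 → 100 left.
SKU-125/T2: +100 of 120 at 11; pool empty.
Total = 24×30 + 21×50 + 19×60 + 18×20 + 12×60 + 11×100 = 5090.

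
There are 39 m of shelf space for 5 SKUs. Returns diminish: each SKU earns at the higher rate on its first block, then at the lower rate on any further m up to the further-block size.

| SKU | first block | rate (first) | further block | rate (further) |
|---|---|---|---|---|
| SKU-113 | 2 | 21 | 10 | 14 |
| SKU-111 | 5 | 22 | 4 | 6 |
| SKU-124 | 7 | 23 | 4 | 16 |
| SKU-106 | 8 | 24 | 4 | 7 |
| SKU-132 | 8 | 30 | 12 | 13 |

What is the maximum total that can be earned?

Rank every tier by rate: SKU-132/tier1 30 > SKU-106/tier1 24 > SKU-124/tier1 23 > SKU-111/tier1 22 > SKU-113/tier1 21 > SKU-124/tier2 16 > SKU-113/tier2 14 > SKU-132/tier2 13 > SKU-106/tier2 7 > SKU-111/tier2 6.
Fill SKU-132 tier1 block (8 at 30) → 31 left.
SKU-106/tier1 (24): +8 → 23 left.
SKU-124/tier1 (23): +7 → 16 left.
SKU-111 tier1 at 22: fill all 5 → 11 left.
SKU-113/tier1 (21): +2 → 9 left.
SKU-124/tier2 (16): +4 → 5 left.
SKU-113 tier2 at 14: only 5 left, fill 5.
Total = 30×8 + 24×8 + 23×7 + 22×5 + 21×2 + 16×4 + 14×5 = 879.

879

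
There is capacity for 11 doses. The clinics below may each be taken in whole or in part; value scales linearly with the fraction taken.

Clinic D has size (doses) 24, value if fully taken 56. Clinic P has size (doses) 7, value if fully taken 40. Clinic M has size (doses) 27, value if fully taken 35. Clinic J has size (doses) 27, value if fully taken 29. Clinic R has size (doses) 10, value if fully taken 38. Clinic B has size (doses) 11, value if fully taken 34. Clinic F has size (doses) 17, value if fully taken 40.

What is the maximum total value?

55.2

Rank by value-to-size ratio: Clinic P 40/7≈5.71, Clinic R 38/10≈3.8, Clinic B 34/11≈3.09, Clinic F 40/17≈2.35, Clinic D 56/24≈2.33, Clinic M 35/27≈1.3, Clinic J 29/27≈1.07.
Take all of Clinic P (7 doses, value 40) ; 4 doses left.
Fill the last 4 doses with part of Clinic R: 4/10 of it earns 15.2.
Total value = 55.2.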